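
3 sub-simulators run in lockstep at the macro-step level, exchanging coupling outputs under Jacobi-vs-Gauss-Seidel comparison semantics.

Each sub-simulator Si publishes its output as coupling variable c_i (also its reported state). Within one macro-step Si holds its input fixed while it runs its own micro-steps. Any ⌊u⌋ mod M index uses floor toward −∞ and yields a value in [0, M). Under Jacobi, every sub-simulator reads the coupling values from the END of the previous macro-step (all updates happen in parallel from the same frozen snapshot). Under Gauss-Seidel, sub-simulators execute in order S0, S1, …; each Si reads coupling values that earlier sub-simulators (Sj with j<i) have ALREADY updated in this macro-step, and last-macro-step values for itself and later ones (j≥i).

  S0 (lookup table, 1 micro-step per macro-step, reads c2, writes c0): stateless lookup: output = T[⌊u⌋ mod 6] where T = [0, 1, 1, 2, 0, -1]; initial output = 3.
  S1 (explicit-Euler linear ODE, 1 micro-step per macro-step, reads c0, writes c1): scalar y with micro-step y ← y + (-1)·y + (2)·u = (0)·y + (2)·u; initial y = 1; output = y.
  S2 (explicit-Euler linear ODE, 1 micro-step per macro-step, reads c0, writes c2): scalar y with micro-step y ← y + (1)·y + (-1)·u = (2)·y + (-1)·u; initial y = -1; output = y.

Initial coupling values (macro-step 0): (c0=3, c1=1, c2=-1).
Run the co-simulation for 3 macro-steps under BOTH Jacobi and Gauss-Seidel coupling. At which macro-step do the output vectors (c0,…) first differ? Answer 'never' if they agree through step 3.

[Jacobi] macro 1: S0 reads c2=-1 → after 1×micro: -1; S1 reads c0=3 → after 1×micro: 6; S2 reads c0=3 → after 1×micro: -5 ⇒ (c0=-1, c1=6, c2=-5)
[Jacobi] macro 2: S0 reads c2=-5 → after 1×micro: 1; S1 reads c0=-1 → after 1×micro: -2; S2 reads c0=-1 → after 1×micro: -9 ⇒ (c0=1, c1=-2, c2=-9)
[Jacobi] macro 3: S0 reads c2=-9 → after 1×micro: 2; S1 reads c0=1 → after 1×micro: 2; S2 reads c0=1 → after 1×micro: -19 ⇒ (c0=2, c1=2, c2=-19)
[Gauss-Seidel] macro 1: S0 reads c2=-1 → after 1×micro: -1; S1 reads c0=-1 → after 1×micro: -2; S2 reads c0=-1 → after 1×micro: -1 ⇒ (c0=-1, c1=-2, c2=-1)
[Gauss-Seidel] macro 2: S0 reads c2=-1 → after 1×micro: -1; S1 reads c0=-1 → after 1×micro: -2; S2 reads c0=-1 → after 1×micro: -1 ⇒ (c0=-1, c1=-2, c2=-1)
[Gauss-Seidel] macro 3: S0 reads c2=-1 → after 1×micro: -1; S1 reads c0=-1 → after 1×micro: -2; S2 reads c0=-1 → after 1×micro: -1 ⇒ (c0=-1, c1=-2, c2=-1)

first divergence at macro-step: 1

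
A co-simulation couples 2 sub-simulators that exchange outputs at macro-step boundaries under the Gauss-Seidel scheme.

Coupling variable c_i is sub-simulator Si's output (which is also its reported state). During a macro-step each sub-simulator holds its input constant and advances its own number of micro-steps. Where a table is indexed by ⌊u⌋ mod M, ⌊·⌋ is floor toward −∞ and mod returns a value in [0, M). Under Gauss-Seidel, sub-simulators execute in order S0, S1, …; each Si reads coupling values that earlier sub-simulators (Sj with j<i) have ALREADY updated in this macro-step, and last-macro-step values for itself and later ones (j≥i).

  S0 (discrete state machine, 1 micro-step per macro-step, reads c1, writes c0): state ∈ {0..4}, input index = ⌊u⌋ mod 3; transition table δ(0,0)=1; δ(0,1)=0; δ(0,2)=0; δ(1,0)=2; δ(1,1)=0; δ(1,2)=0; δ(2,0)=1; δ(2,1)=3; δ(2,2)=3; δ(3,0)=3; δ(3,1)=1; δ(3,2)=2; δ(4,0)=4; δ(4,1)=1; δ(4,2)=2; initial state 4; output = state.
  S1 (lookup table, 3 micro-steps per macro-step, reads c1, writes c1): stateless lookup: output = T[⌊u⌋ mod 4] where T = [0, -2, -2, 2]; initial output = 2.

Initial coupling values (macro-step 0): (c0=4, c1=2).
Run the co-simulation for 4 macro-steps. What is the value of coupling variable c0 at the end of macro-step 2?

macro 1: S0 reads c1=2 → after 1×micro: 2; S1 reads c1=2 → after 3×micro: -2 ⇒ (c0=2, c1=-2)
macro 2: S0 reads c1=-2 → after 1×micro: 3; S1 reads c1=-2 → after 3×micro: -2 ⇒ (c0=3, c1=-2)
macro 3: S0 reads c1=-2 → after 1×micro: 1; S1 reads c1=-2 → after 3×micro: -2 ⇒ (c0=1, c1=-2)
macro 4: S0 reads c1=-2 → after 1×micro: 0; S1 reads c1=-2 → after 3×micro: -2 ⇒ (c0=0, c1=-2)

c0 at macro-step 2 = 3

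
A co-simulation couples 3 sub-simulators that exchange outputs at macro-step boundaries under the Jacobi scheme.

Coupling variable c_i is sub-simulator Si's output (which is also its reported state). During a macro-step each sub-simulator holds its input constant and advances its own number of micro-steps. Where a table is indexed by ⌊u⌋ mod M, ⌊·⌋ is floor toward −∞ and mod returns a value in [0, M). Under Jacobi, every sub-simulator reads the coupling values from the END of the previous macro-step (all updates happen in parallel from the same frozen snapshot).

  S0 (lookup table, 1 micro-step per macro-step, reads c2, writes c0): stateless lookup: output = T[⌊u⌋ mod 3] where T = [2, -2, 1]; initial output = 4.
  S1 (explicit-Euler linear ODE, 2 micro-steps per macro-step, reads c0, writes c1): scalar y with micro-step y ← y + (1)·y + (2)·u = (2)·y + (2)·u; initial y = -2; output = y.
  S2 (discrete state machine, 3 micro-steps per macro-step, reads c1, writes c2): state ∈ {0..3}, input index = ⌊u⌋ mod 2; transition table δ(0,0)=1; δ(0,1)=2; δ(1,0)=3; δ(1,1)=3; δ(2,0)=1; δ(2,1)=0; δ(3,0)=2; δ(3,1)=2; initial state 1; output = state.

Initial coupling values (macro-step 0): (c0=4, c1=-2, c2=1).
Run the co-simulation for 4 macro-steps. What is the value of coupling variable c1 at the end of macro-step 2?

macro 1: S0 reads c2=1 → after 1×micro: -2; S1 reads c0=4 → after 2×micro: 16; S2 reads c1=-2 → after 3×micro: 1 ⇒ (c0=-2, c1=16, c2=1)
macro 2: S0 reads c2=1 → after 1×micro: -2; S1 reads c0=-2 → after 2×micro: 52; S2 reads c1=16 → after 3×micro: 1 ⇒ (c0=-2, c1=52, c2=1)
macro 3: S0 reads c2=1 → after 1×micro: -2; S1 reads c0=-2 → after 2×micro: 196; S2 reads c1=52 → after 3×micro: 1 ⇒ (c0=-2, c1=196, c2=1)
macro 4: S0 reads c2=1 → after 1×micro: -2; S1 reads c0=-2 → after 2×micro: 772; S2 reads c1=196 → after 3×micro: 1 ⇒ (c0=-2, c1=772, c2=1)

c1 at macro-step 2 = 52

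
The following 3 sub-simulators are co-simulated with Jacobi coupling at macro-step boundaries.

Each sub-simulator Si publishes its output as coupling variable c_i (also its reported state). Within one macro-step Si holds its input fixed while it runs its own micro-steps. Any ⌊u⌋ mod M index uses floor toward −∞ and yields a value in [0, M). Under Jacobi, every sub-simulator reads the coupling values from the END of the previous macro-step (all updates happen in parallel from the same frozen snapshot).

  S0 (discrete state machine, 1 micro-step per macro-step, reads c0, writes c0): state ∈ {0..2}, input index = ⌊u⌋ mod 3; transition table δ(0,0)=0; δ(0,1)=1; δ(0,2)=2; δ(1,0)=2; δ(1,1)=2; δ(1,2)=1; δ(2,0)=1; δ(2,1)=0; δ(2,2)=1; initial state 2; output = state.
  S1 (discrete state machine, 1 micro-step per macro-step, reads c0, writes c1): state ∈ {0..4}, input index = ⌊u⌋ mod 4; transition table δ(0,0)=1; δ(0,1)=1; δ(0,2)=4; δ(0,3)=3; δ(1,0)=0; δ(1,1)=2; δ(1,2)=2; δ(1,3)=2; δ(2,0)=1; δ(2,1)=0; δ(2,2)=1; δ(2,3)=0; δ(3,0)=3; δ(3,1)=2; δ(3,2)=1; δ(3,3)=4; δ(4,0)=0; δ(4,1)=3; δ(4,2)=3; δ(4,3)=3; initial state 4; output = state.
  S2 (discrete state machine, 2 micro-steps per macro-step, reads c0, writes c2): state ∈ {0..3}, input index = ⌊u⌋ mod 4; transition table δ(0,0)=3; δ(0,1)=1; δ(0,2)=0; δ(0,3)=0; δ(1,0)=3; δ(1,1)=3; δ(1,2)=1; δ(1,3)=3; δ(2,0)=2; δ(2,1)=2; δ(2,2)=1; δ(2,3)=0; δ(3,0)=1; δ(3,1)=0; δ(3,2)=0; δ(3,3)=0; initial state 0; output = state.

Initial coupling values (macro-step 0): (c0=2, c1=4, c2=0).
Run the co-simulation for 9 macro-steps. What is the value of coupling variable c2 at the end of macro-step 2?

c2 at macro-step 2 = 3

macro 1: S0 reads c0=2 → after 1×micro: 1; S1 reads c0=2 → after 1×micro: 3; S2 reads c0=2 → after 2×micro: 0 ⇒ (c0=1, c1=3, c2=0)
macro 2: S0 reads c0=1 → after 1×micro: 2; S1 reads c0=1 → after 1×micro: 2; S2 reads c0=1 → after 2×micro: 3 ⇒ (c0=2, c1=2, c2=3)
macro 3: S0 reads c0=2 → after 1×micro: 1; S1 reads c0=2 → after 1×micro: 1; S2 reads c0=2 → after 2×micro: 0 ⇒ (c0=1, c1=1, c2=0)
macro 4: S0 reads c0=1 → after 1×micro: 2; S1 reads c0=1 → after 1×micro: 2; S2 reads c0=1 → after 2×micro: 3 ⇒ (c0=2, c1=2, c2=3)
macro 5: S0 reads c0=2 → after 1×micro: 1; S1 reads c0=2 → after 1×micro: 1; S2 reads c0=2 → after 2×micro: 0 ⇒ (c0=1, c1=1, c2=0)
macro 6: S0 reads c0=1 → after 1×micro: 2; S1 reads c0=1 → after 1×micro: 2; S2 reads c0=1 → after 2×micro: 3 ⇒ (c0=2, c1=2, c2=3)
macro 7: S0 reads c0=2 → after 1×micro: 1; S1 reads c0=2 → after 1×micro: 1; S2 reads c0=2 → after 2×micro: 0 ⇒ (c0=1, c1=1, c2=0)
macro 8: S0 reads c0=1 → after 1×micro: 2; S1 reads c0=1 → after 1×micro: 2; S2 reads c0=1 → after 2×micro: 3 ⇒ (c0=2, c1=2, c2=3)
macro 9: S0 reads c0=2 → after 1×micro: 1; S1 reads c0=2 → after 1×micro: 1; S2 reads c0=2 → after 2×micro: 0 ⇒ (c0=1, c1=1, c2=0)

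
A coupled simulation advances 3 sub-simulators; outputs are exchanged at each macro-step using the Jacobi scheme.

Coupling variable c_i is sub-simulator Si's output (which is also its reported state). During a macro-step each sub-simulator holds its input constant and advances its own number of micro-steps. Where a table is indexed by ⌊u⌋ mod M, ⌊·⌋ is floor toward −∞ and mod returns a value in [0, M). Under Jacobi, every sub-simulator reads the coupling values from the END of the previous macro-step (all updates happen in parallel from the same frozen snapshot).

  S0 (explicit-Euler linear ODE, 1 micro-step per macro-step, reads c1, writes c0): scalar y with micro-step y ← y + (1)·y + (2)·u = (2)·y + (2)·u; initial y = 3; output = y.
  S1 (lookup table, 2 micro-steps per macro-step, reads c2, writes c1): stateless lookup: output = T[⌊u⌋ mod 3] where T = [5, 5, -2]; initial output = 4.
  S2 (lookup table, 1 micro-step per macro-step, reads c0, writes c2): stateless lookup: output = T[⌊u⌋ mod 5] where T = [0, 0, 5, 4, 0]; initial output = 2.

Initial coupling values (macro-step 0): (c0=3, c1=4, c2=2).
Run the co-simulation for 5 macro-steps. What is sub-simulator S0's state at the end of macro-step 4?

macro 1: S0 reads c1=4 → after 1×micro: 14; S1 reads c2=2 → after 2×micro: -2; S2 reads c0=3 → after 1×micro: 4 ⇒ (c0=14, c1=-2, c2=4)
macro 2: S0 reads c1=-2 → after 1×micro: 24; S1 reads c2=4 → after 2×micro: 5; S2 reads c0=14 → after 1×micro: 0 ⇒ (c0=24, c1=5, c2=0)
macro 3: S0 reads c1=5 → after 1×micro: 58; S1 reads c2=0 → after 2×micro: 5; S2 reads c0=24 → after 1×micro: 0 ⇒ (c0=58, c1=5, c2=0)
macro 4: S0 reads c1=5 → after 1×micro: 126; S1 reads c2=0 → after 2×micro: 5; S2 reads c0=58 → after 1×micro: 4 ⇒ (c0=126, c1=5, c2=4)
macro 5: S0 reads c1=5 → after 1×micro: 262; S1 reads c2=4 → after 2×micro: 5; S2 reads c0=126 → after 1×micro: 0 ⇒ (c0=262, c1=5, c2=0)

S0 state at macro-step 4 = 126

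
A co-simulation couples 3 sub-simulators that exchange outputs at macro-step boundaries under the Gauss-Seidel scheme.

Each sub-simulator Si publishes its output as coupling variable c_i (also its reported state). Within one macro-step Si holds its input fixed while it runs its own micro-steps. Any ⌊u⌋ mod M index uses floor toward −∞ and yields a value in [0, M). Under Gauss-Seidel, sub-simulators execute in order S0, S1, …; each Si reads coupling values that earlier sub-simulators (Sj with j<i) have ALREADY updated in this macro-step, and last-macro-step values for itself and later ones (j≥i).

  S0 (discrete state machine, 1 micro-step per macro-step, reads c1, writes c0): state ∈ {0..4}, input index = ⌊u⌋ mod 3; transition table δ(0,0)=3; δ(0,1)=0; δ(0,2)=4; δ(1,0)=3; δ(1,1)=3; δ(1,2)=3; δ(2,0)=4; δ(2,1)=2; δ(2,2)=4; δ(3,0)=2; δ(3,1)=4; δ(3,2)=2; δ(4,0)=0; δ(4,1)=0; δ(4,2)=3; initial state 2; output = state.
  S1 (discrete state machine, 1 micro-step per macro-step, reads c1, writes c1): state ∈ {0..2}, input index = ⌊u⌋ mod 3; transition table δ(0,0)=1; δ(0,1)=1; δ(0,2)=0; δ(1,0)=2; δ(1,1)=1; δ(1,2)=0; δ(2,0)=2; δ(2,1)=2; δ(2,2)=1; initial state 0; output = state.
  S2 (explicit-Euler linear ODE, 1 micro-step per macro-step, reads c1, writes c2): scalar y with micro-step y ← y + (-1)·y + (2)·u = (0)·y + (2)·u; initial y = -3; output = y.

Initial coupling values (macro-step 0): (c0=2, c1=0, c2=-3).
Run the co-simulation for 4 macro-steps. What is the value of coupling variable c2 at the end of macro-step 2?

macro 1: S0 reads c1=0 → after 1×micro: 4; S1 reads c1=0 → after 1×micro: 1; S2 reads c1=1 → after 1×micro: 2 ⇒ (c0=4, c1=1, c2=2)
macro 2: S0 reads c1=1 → after 1×micro: 0; S1 reads c1=1 → after 1×micro: 1; S2 reads c1=1 → after 1×micro: 2 ⇒ (c0=0, c1=1, c2=2)
macro 3: S0 reads c1=1 → after 1×micro: 0; S1 reads c1=1 → after 1×micro: 1; S2 reads c1=1 → after 1×micro: 2 ⇒ (c0=0, c1=1, c2=2)
macro 4: S0 reads c1=1 → after 1×micro: 0; S1 reads c1=1 → after 1×micro: 1; S2 reads c1=1 → after 1×micro: 2 ⇒ (c0=0, c1=1, c2=2)

c2 at macro-step 2 = 2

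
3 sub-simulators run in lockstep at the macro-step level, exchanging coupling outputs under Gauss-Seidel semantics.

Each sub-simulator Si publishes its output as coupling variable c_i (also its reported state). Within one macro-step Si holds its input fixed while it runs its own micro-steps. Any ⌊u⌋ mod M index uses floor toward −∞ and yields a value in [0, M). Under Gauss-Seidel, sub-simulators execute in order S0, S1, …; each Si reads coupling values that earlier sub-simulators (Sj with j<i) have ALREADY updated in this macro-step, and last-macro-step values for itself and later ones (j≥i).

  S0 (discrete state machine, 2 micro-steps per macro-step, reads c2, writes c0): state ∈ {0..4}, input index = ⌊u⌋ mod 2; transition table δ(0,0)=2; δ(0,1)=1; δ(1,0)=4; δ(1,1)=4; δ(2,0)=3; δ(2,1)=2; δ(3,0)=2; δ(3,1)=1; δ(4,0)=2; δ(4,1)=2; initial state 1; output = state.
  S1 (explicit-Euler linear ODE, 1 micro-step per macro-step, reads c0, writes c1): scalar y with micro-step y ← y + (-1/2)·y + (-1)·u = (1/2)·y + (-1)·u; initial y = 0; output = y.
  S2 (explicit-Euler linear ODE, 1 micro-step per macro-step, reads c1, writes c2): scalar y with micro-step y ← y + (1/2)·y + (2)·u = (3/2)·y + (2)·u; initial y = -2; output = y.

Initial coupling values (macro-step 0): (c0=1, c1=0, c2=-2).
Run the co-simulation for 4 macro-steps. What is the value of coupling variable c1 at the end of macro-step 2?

c1 at macro-step 2 = -3

macro 1: S0 reads c2=-2 → after 2×micro: 2; S1 reads c0=2 → after 1×micro: -2; S2 reads c1=-2 → after 1×micro: -7 ⇒ (c0=2, c1=-2, c2=-7)
macro 2: S0 reads c2=-7 → after 2×micro: 2; S1 reads c0=2 → after 1×micro: -3; S2 reads c1=-3 → after 1×micro: -33/2 ⇒ (c0=2, c1=-3, c2=-33/2)
macro 3: S0 reads c2=-33/2 → after 2×micro: 2; S1 reads c0=2 → after 1×micro: -7/2; S2 reads c1=-7/2 → after 1×micro: -127/4 ⇒ (c0=2, c1=-7/2, c2=-127/4)
macro 4: S0 reads c2=-127/4 → after 2×micro: 2; S1 reads c0=2 → after 1×micro: -15/4; S2 reads c1=-15/4 → after 1×micro: -441/8 ⇒ (c0=2, c1=-15/4, c2=-441/8)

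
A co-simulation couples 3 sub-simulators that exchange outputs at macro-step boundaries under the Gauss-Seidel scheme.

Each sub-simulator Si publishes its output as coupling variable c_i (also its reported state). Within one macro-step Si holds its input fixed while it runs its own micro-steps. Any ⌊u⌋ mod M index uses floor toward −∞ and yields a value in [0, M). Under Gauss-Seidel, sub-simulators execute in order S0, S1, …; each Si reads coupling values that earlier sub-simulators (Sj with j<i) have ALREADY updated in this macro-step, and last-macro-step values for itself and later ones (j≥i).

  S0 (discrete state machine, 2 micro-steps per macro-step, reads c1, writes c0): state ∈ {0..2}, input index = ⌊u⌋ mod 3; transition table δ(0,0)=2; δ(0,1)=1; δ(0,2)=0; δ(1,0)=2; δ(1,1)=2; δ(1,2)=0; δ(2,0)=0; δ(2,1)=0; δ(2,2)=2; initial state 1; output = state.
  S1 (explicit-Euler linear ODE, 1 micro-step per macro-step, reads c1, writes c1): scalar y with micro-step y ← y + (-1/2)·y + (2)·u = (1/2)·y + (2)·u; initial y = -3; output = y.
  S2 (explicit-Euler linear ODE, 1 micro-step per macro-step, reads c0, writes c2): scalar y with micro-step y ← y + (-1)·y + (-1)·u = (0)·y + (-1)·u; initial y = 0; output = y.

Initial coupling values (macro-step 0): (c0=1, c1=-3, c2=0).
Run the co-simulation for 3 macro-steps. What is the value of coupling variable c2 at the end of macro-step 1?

c2 at macro-step 1 = 0

macro 1: S0 reads c1=-3 → after 2×micro: 0; S1 reads c1=-3 → after 1×micro: -15/2; S2 reads c0=0 → after 1×micro: 0 ⇒ (c0=0, c1=-15/2, c2=0)
macro 2: S0 reads c1=-15/2 → after 2×micro: 2; S1 reads c1=-15/2 → after 1×micro: -75/4; S2 reads c0=2 → after 1×micro: -2 ⇒ (c0=2, c1=-75/4, c2=-2)
macro 3: S0 reads c1=-75/4 → after 2×micro: 2; S1 reads c1=-75/4 → after 1×micro: -375/8; S2 reads c0=2 → after 1×micro: -2 ⇒ (c0=2, c1=-375/8, c2=-2)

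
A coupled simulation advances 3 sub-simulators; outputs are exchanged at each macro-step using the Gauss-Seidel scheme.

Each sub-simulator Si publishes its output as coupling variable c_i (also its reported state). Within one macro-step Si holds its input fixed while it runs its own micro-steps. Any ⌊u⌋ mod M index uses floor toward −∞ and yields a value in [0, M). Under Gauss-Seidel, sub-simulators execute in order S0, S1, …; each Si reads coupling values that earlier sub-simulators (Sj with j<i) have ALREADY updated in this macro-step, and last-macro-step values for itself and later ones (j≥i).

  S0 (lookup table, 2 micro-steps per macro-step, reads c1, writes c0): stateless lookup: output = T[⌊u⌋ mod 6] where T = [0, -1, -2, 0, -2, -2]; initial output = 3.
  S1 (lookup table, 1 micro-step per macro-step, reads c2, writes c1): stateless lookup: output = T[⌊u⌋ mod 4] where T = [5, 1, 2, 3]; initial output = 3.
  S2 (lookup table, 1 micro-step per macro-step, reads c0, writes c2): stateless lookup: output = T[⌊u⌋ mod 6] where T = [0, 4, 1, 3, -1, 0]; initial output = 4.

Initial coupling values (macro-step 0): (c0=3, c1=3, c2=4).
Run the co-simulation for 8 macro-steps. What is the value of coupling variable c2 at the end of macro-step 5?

c2 at macro-step 5 = 0

macro 1: S0 reads c1=3 → after 2×micro: 0; S1 reads c2=4 → after 1×micro: 5; S2 reads c0=0 → after 1×micro: 0 ⇒ (c0=0, c1=5, c2=0)
macro 2: S0 reads c1=5 → after 2×micro: -2; S1 reads c2=0 → after 1×micro: 5; S2 reads c0=-2 → after 1×micro: -1 ⇒ (c0=-2, c1=5, c2=-1)
macro 3: S0 reads c1=5 → after 2×micro: -2; S1 reads c2=-1 → after 1×micro: 3; S2 reads c0=-2 → after 1×micro: -1 ⇒ (c0=-2, c1=3, c2=-1)
macro 4: S0 reads c1=3 → after 2×micro: 0; S1 reads c2=-1 → after 1×micro: 3; S2 reads c0=0 → after 1×micro: 0 ⇒ (c0=0, c1=3, c2=0)
macro 5: S0 reads c1=3 → after 2×micro: 0; S1 reads c2=0 → after 1×micro: 5; S2 reads c0=0 → after 1×micro: 0 ⇒ (c0=0, c1=5, c2=0)
macro 6: S0 reads c1=5 → after 2×micro: -2; S1 reads c2=0 → after 1×micro: 5; S2 reads c0=-2 → after 1×micro: -1 ⇒ (c0=-2, c1=5, c2=-1)
macro 7: S0 reads c1=5 → after 2×micro: -2; S1 reads c2=-1 → after 1×micro: 3; S2 reads c0=-2 → after 1×micro: -1 ⇒ (c0=-2, c1=3, c2=-1)
macro 8: S0 reads c1=3 → after 2×micro: 0; S1 reads c2=-1 → after 1×micro: 3; S2 reads c0=0 → after 1×micro: 0 ⇒ (c0=0, c1=3, c2=0)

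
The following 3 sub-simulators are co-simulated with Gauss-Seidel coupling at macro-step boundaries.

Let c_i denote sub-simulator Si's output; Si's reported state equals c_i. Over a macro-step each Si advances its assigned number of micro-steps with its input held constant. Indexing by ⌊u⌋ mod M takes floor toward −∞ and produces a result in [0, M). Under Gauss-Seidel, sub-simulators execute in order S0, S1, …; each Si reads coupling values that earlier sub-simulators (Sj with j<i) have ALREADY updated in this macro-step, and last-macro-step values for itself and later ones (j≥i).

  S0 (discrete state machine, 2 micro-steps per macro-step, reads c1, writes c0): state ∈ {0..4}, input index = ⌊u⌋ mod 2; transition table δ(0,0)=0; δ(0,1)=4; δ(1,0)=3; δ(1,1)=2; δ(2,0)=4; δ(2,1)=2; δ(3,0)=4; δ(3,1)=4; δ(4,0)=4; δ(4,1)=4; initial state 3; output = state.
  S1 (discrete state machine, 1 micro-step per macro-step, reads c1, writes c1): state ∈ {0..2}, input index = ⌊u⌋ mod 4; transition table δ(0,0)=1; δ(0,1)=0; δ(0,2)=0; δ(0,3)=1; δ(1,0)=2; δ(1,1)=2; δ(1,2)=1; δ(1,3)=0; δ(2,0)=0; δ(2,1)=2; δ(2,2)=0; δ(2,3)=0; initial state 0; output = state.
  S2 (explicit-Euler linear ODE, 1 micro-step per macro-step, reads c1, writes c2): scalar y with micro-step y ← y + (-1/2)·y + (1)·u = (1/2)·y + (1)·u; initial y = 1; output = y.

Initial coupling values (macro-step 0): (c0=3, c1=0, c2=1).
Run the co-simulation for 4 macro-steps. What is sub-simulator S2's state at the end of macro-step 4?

macro 1: S0 reads c1=0 → after 2×micro: 4; S1 reads c1=0 → after 1×micro: 1; S2 reads c1=1 → after 1×micro: 3/2 ⇒ (c0=4, c1=1, c2=3/2)
macro 2: S0 reads c1=1 → after 2×micro: 4; S1 reads c1=1 → after 1×micro: 2; S2 reads c1=2 → after 1×micro: 11/4 ⇒ (c0=4, c1=2, c2=11/4)
macro 3: S0 reads c1=2 → after 2×micro: 4; S1 reads c1=2 → after 1×micro: 0; S2 reads c1=0 → after 1×micro: 11/8 ⇒ (c0=4, c1=0, c2=11/8)
macro 4: S0 reads c1=0 → after 2×micro: 4; S1 reads c1=0 → after 1×micro: 1; S2 reads c1=1 → after 1×micro: 27/16 ⇒ (c0=4, c1=1, c2=27/16)

S2 state at macro-step 4 = 27/16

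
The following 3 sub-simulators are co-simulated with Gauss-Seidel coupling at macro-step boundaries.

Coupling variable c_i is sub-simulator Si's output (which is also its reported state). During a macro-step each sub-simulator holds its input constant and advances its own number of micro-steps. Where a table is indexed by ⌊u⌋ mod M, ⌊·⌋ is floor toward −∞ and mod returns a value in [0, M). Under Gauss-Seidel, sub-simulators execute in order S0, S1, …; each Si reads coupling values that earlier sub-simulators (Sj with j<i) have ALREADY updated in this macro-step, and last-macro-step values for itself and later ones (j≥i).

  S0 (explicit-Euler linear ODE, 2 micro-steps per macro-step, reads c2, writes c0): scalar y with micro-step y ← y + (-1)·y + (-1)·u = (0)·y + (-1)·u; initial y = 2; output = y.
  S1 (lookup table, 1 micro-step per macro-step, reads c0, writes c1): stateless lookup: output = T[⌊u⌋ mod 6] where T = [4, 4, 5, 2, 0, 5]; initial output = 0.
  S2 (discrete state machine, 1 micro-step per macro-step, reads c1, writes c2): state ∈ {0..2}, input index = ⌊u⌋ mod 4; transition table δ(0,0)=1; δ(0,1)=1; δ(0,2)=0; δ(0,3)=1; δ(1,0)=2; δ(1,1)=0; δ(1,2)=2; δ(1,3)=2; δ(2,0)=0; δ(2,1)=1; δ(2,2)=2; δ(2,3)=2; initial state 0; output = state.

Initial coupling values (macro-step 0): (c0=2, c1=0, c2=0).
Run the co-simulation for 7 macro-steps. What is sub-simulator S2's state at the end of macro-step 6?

S2 state at macro-step 6 = 0

macro 1: S0 reads c2=0 → after 2×micro: 0; S1 reads c0=0 → after 1×micro: 4; S2 reads c1=4 → after 1×micro: 1 ⇒ (c0=0, c1=4, c2=1)
macro 2: S0 reads c2=1 → after 2×micro: -1; S1 reads c0=-1 → after 1×micro: 5; S2 reads c1=5 → after 1×micro: 0 ⇒ (c0=-1, c1=5, c2=0)
macro 3: S0 reads c2=0 → after 2×micro: 0; S1 reads c0=0 → after 1×micro: 4; S2 reads c1=4 → after 1×micro: 1 ⇒ (c0=0, c1=4, c2=1)
macro 4: S0 reads c2=1 → after 2×micro: -1; S1 reads c0=-1 → after 1×micro: 5; S2 reads c1=5 → after 1×micro: 0 ⇒ (c0=-1, c1=5, c2=0)
macro 5: S0 reads c2=0 → after 2×micro: 0; S1 reads c0=0 → after 1×micro: 4; S2 reads c1=4 → after 1×micro: 1 ⇒ (c0=0, c1=4, c2=1)
macro 6: S0 reads c2=1 → after 2×micro: -1; S1 reads c0=-1 → after 1×micro: 5; S2 reads c1=5 → after 1×micro: 0 ⇒ (c0=-1, c1=5, c2=0)
macro 7: S0 reads c2=0 → after 2×micro: 0; S1 reads c0=0 → after 1×micro: 4; S2 reads c1=4 → after 1×micro: 1 ⇒ (c0=0, c1=4, c2=1)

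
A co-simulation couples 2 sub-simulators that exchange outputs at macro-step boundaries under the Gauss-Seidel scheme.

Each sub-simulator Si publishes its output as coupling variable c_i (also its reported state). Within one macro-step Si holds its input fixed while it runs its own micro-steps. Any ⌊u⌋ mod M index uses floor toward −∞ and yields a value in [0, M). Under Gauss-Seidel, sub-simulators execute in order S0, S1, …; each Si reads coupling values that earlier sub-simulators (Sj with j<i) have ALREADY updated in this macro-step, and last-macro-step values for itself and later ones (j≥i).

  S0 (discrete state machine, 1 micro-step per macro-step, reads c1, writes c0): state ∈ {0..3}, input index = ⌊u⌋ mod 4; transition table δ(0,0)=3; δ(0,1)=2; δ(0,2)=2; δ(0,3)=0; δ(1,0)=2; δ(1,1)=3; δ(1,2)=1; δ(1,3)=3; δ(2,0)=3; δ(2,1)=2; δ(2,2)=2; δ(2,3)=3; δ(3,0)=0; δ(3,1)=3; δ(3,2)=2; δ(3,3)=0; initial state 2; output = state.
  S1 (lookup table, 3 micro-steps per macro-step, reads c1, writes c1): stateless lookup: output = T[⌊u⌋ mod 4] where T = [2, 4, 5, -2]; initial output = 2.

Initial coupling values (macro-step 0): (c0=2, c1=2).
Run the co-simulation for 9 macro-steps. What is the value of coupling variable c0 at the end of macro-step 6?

c0 at macro-step 6 = 3

macro 1: S0 reads c1=2 → after 1×micro: 2; S1 reads c1=2 → after 3×micro: 5 ⇒ (c0=2, c1=5)
macro 2: S0 reads c1=5 → after 1×micro: 2; S1 reads c1=5 → after 3×micro: 4 ⇒ (c0=2, c1=4)
macro 3: S0 reads c1=4 → after 1×micro: 3; S1 reads c1=4 → after 3×micro: 2 ⇒ (c0=3, c1=2)
macro 4: S0 reads c1=2 → after 1×micro: 2; S1 reads c1=2 → after 3×micro: 5 ⇒ (c0=2, c1=5)
macro 5: S0 reads c1=5 → after 1×micro: 2; S1 reads c1=5 → after 3×micro: 4 ⇒ (c0=2, c1=4)
macro 6: S0 reads c1=4 → after 1×micro: 3; S1 reads c1=4 → after 3×micro: 2 ⇒ (c0=3, c1=2)
macro 7: S0 reads c1=2 → after 1×micro: 2; S1 reads c1=2 → after 3×micro: 5 ⇒ (c0=2, c1=5)
macro 8: S0 reads c1=5 → after 1×micro: 2; S1 reads c1=5 → after 3×micro: 4 ⇒ (c0=2, c1=4)
macro 9: S0 reads c1=4 → after 1×micro: 3; S1 reads c1=4 → after 3×micro: 2 ⇒ (c0=3, c1=2)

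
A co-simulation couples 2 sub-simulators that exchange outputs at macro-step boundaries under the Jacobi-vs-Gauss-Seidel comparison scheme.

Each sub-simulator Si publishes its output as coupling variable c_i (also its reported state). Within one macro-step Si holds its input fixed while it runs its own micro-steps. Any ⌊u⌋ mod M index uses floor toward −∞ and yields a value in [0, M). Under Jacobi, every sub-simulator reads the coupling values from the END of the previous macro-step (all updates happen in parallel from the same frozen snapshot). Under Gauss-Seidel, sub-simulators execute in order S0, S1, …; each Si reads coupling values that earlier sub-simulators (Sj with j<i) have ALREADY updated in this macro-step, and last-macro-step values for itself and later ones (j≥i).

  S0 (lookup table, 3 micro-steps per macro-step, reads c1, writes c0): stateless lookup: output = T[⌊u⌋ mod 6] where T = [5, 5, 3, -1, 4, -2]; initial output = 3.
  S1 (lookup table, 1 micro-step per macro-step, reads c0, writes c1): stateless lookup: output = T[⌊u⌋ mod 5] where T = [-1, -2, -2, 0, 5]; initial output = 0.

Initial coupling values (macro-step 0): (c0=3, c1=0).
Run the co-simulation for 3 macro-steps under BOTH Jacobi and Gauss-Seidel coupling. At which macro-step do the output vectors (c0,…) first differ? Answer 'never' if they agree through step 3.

[Jacobi] macro 1: S0 reads c1=0 → after 3×micro: 5; S1 reads c0=3 → after 1×micro: 0 ⇒ (c0=5, c1=0)
[Jacobi] macro 2: S0 reads c1=0 → after 3×micro: 5; S1 reads c0=5 → after 1×micro: -1 ⇒ (c0=5, c1=-1)
[Jacobi] macro 3: S0 reads c1=-1 → after 3×micro: -2; S1 reads c0=5 → after 1×micro: -1 ⇒ (c0=-2, c1=-1)
[Gauss-Seidel] macro 1: S0 reads c1=0 → after 3×micro: 5; S1 reads c0=5 → after 1×micro: -1 ⇒ (c0=5, c1=-1)
[Gauss-Seidel] macro 2: S0 reads c1=-1 → after 3×micro: -2; S1 reads c0=-2 → after 1×micro: 0 ⇒ (c0=-2, c1=0)
[Gauss-Seidel] macro 3: S0 reads c1=0 → after 3×micro: 5; S1 reads c0=5 → after 1×micro: -1 ⇒ (c0=5, c1=-1)

first divergence at macro-step: 1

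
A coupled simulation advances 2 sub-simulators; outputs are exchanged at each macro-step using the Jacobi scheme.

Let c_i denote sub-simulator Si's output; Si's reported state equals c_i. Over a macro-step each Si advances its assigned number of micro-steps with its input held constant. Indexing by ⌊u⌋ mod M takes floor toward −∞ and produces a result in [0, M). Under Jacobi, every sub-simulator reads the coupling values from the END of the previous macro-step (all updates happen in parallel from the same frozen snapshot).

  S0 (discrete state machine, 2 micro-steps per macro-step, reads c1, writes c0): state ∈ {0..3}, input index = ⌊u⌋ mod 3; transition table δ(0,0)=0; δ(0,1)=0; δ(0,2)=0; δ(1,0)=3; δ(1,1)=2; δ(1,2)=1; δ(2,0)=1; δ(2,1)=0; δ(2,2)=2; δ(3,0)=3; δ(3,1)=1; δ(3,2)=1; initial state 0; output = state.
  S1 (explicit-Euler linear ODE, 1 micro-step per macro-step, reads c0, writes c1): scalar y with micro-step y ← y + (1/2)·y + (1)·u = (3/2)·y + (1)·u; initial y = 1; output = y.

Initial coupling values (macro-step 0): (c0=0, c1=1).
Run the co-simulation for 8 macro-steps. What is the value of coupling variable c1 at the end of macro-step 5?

c1 at macro-step 5 = 243/32

macro 1: S0 reads c1=1 → after 2×micro: 0; S1 reads c0=0 → after 1×micro: 3/2 ⇒ (c0=0, c1=3/2)
macro 2: S0 reads c1=3/2 → after 2×micro: 0; S1 reads c0=0 → after 1×micro: 9/4 ⇒ (c0=0, c1=9/4)
macro 3: S0 reads c1=9/4 → after 2×micro: 0; S1 reads c0=0 → after 1×micro: 27/8 ⇒ (c0=0, c1=27/8)
macro 4: S0 reads c1=27/8 → after 2×micro: 0; S1 reads c0=0 → after 1×micro: 81/16 ⇒ (c0=0, c1=81/16)
macro 5: S0 reads c1=81/16 → after 2×micro: 0; S1 reads c0=0 → after 1×micro: 243/32 ⇒ (c0=0, c1=243/32)
macro 6: S0 reads c1=243/32 → after 2×micro: 0; S1 reads c0=0 → after 1×micro: 729/64 ⇒ (c0=0, c1=729/64)
macro 7: S0 reads c1=729/64 → after 2×micro: 0; S1 reads c0=0 → after 1×micro: 2187/128 ⇒ (c0=0, c1=2187/128)
macro 8: S0 reads c1=2187/128 → after 2×micro: 0; S1 reads c0=0 → after 1×micro: 6561/256 ⇒ (c0=0, c1=6561/256)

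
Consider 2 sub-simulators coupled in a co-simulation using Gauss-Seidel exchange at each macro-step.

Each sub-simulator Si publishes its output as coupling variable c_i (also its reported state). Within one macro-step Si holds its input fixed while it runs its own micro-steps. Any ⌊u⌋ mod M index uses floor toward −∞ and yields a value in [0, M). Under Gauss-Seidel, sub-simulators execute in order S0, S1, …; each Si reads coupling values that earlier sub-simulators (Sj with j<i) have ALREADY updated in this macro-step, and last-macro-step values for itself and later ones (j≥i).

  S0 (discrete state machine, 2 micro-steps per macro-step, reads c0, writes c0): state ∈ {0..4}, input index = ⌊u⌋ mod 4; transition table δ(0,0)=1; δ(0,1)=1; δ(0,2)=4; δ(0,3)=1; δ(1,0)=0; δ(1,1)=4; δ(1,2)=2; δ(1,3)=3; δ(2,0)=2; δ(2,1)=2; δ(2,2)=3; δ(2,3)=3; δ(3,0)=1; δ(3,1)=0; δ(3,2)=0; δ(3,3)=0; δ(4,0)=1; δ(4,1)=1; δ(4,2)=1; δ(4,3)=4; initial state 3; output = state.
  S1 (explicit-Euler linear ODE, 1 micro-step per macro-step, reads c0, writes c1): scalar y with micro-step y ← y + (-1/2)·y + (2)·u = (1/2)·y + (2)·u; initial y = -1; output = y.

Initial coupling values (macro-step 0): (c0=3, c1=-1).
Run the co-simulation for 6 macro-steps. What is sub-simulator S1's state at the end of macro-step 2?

macro 1: S0 reads c0=3 → after 2×micro: 1; S1 reads c0=1 → after 1×micro: 3/2 ⇒ (c0=1, c1=3/2)
macro 2: S0 reads c0=1 → after 2×micro: 1; S1 reads c0=1 → after 1×micro: 11/4 ⇒ (c0=1, c1=11/4)
macro 3: S0 reads c0=1 → after 2×micro: 1; S1 reads c0=1 → after 1×micro: 27/8 ⇒ (c0=1, c1=27/8)
macro 4: S0 reads c0=1 → after 2×micro: 1; S1 reads c0=1 → after 1×micro: 59/16 ⇒ (c0=1, c1=59/16)
macro 5: S0 reads c0=1 → after 2×micro: 1; S1 reads c0=1 → after 1×micro: 123/32 ⇒ (c0=1, c1=123/32)
macro 6: S0 reads c0=1 → after 2×micro: 1; S1 reads c0=1 → after 1×micro: 251/64 ⇒ (c0=1, c1=251/64)

S1 state at macro-step 2 = 11/4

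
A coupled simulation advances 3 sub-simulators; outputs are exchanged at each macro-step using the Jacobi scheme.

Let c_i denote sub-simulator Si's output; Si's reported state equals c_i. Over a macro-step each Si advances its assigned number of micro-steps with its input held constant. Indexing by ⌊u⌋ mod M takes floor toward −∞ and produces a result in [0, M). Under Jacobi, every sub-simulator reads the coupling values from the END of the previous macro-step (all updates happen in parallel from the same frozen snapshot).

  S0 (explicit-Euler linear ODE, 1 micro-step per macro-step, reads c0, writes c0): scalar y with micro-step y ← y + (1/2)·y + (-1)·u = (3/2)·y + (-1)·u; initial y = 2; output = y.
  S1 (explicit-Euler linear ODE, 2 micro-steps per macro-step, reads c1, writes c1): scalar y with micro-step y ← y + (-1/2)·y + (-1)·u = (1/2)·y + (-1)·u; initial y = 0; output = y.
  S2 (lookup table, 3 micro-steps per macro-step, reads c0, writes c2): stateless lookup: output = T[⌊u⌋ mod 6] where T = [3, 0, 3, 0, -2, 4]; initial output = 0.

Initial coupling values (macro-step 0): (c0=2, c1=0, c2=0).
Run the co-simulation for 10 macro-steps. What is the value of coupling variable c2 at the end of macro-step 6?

macro 1: S0 reads c0=2 → after 1×micro: 1; S1 reads c1=0 → after 2×micro: 0; S2 reads c0=2 → after 3×micro: 3 ⇒ (c0=1, c1=0, c2=3)
macro 2: S0 reads c0=1 → after 1×micro: 1/2; S1 reads c1=0 → after 2×micro: 0; S2 reads c0=1 → after 3×micro: 0 ⇒ (c0=1/2, c1=0, c2=0)
macro 3: S0 reads c0=1/2 → after 1×micro: 1/4; S1 reads c1=0 → after 2×micro: 0; S2 reads c0=1/2 → after 3×micro: 3 ⇒ (c0=1/4, c1=0, c2=3)
macro 4: S0 reads c0=1/4 → after 1×micro: 1/8; S1 reads c1=0 → after 2×micro: 0; S2 reads c0=1/4 → after 3×micro: 3 ⇒ (c0=1/8, c1=0, c2=3)
macro 5: S0 reads c0=1/8 → after 1×micro: 1/16; S1 reads c1=0 → after 2×micro: 0; S2 reads c0=1/8 → after 3×micro: 3 ⇒ (c0=1/16, c1=0, c2=3)
macro 6: S0 reads c0=1/16 → after 1×micro: 1/32; S1 reads c1=0 → after 2×micro: 0; S2 reads c0=1/16 → after 3×micro: 3 ⇒ (c0=1/32, c1=0, c2=3)
macro 7: S0 reads c0=1/32 → after 1×micro: 1/64; S1 reads c1=0 → after 2×micro: 0; S2 reads c0=1/32 → after 3×micro: 3 ⇒ (c0=1/64, c1=0, c2=3)
macro 8: S0 reads c0=1/64 → after 1×micro: 1/128; S1 reads c1=0 → after 2×micro: 0; S2 reads c0=1/64 → after 3×micro: 3 ⇒ (c0=1/128, c1=0, c2=3)
macro 9: S0 reads c0=1/128 → after 1×micro: 1/256; S1 reads c1=0 → after 2×micro: 0; S2 reads c0=1/128 → after 3×micro: 3 ⇒ (c0=1/256, c1=0, c2=3)
macro 10: S0 reads c0=1/256 → after 1×micro: 1/512; S1 reads c1=0 → after 2×micro: 0; S2 reads c0=1/256 → after 3×micro: 3 ⇒ (c0=1/512, c1=0, c2=3)

c2 at macro-step 6 = 3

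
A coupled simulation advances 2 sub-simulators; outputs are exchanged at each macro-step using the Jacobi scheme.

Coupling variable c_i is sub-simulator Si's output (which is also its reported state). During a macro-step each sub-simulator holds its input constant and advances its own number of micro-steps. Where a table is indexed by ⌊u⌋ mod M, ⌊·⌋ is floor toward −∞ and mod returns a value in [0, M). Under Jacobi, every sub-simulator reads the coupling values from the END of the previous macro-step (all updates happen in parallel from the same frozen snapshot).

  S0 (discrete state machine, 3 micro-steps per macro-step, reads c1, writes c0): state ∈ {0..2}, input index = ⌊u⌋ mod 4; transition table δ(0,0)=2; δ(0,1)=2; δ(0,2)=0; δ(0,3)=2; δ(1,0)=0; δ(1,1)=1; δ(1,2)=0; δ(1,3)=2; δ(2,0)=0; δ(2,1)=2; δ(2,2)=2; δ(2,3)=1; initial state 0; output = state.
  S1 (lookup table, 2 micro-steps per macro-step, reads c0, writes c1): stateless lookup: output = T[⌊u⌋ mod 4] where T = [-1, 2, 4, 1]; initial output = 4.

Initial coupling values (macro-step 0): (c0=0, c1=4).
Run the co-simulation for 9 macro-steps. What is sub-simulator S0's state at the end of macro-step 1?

S0 state at macro-step 1 = 2

macro 1: S0 reads c1=4 → after 3×micro: 2; S1 reads c0=0 → after 2×micro: -1 ⇒ (c0=2, c1=-1)
macro 2: S0 reads c1=-1 → after 3×micro: 1; S1 reads c0=2 → after 2×micro: 4 ⇒ (c0=1, c1=4)
macro 3: S0 reads c1=4 → after 3×micro: 0; S1 reads c0=1 → after 2×micro: 2 ⇒ (c0=0, c1=2)
macro 4: S0 reads c1=2 → after 3×micro: 0; S1 reads c0=0 → after 2×micro: -1 ⇒ (c0=0, c1=-1)
macro 5: S0 reads c1=-1 → after 3×micro: 2; S1 reads c0=0 → after 2×micro: -1 ⇒ (c0=2, c1=-1)
macro 6: S0 reads c1=-1 → after 3×micro: 1; S1 reads c0=2 → after 2×micro: 4 ⇒ (c0=1, c1=4)
macro 7: S0 reads c1=4 → after 3×micro: 0; S1 reads c0=1 → after 2×micro: 2 ⇒ (c0=0, c1=2)
macro 8: S0 reads c1=2 → after 3×micro: 0; S1 reads c0=0 → after 2×micro: -1 ⇒ (c0=0, c1=-1)
macro 9: S0 reads c1=-1 → after 3×micro: 2; S1 reads c0=0 → after 2×micro: -1 ⇒ (c0=2, c1=-1)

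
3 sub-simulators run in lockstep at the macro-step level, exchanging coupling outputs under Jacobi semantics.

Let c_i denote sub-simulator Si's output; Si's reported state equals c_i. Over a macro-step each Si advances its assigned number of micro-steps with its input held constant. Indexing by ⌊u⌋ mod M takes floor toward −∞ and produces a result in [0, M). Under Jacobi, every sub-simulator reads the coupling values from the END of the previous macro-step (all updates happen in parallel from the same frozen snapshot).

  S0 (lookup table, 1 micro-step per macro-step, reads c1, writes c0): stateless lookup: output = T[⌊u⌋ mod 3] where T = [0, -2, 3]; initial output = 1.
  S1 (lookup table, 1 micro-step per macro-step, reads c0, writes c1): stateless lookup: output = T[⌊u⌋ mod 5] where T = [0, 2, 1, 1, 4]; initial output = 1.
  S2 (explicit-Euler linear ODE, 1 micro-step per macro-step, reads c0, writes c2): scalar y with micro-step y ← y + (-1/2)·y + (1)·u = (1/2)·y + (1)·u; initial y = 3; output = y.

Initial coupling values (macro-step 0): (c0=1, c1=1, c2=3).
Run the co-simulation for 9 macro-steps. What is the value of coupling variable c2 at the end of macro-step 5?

c2 at macro-step 5 = -75/32

macro 1: S0 reads c1=1 → after 1×micro: -2; S1 reads c0=1 → after 1×micro: 2; S2 reads c0=1 → after 1×micro: 5/2 ⇒ (c0=-2, c1=2, c2=5/2)
macro 2: S0 reads c1=2 → after 1×micro: 3; S1 reads c0=-2 → after 1×micro: 1; S2 reads c0=-2 → after 1×micro: -3/4 ⇒ (c0=3, c1=1, c2=-3/4)
macro 3: S0 reads c1=1 → after 1×micro: -2; S1 reads c0=3 → after 1×micro: 1; S2 reads c0=3 → after 1×micro: 21/8 ⇒ (c0=-2, c1=1, c2=21/8)
macro 4: S0 reads c1=1 → after 1×micro: -2; S1 reads c0=-2 → after 1×micro: 1; S2 reads c0=-2 → after 1×micro: -11/16 ⇒ (c0=-2, c1=1, c2=-11/16)
macro 5: S0 reads c1=1 → after 1×micro: -2; S1 reads c0=-2 → after 1×micro: 1; S2 reads c0=-2 → after 1×micro: -75/32 ⇒ (c0=-2, c1=1, c2=-75/32)
macro 6: S0 reads c1=1 → after 1×micro: -2; S1 reads c0=-2 → after 1×micro: 1; S2 reads c0=-2 → after 1×micro: -203/64 ⇒ (c0=-2, c1=1, c2=-203/64)
macro 7: S0 reads c1=1 → after 1×micro: -2; S1 reads c0=-2 → after 1×micro: 1; S2 reads c0=-2 → after 1×micro: -459/128 ⇒ (c0=-2, c1=1, c2=-459/128)
macro 8: S0 reads c1=1 → after 1×micro: -2; S1 reads c0=-2 → after 1×micro: 1; S2 reads c0=-2 → after 1×micro: -971/256 ⇒ (c0=-2, c1=1, c2=-971/256)
macro 9: S0 reads c1=1 → after 1×micro: -2; S1 reads c0=-2 → after 1×micro: 1; S2 reads c0=-2 → after 1×micro: -1995/512 ⇒ (c0=-2, c1=1, c2=-1995/512)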